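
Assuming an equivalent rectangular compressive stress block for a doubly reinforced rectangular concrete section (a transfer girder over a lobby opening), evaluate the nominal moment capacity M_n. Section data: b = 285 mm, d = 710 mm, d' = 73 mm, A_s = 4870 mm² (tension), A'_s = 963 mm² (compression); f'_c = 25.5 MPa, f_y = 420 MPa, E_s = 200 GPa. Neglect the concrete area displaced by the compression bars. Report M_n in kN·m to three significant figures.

M_n ≈ 1200 kN·m

Assume both tension and compression steel yield.
Net tension couple steel: A_s − A'_s = 3907 mm².
a = (A_s − A'_s) f_y / (0.85 f'_c b) = 1640940/(0.85 × 25.5 × 285) = 265.64 mm.
c = a/β₁ = 265.64/0.85 = 312.52 mm; ε'_s = 0.003(c − d')/c = 0.0023 ≥ f_y/E_s = 0.0021, so compression steel does yield.
M_n = (A_s − A'_s) f_y (d − a/2) + A'_s f_y (d − d') = [1640940 × (710 − 132.82) + 404460 × (710 − 73)] × 10⁻⁶ = 947.12 + 257.64 = 1204.76 kN·m.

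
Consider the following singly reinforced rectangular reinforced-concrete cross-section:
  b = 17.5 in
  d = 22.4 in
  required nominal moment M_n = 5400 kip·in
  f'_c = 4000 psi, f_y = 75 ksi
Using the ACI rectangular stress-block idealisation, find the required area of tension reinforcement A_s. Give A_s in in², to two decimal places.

A_s ≈ 3.57 in²

From M_n = 0.85 f'_c a b (d − a/2):
a = d − √(d² − 2M_n/(0.85 f'_c b)) = 22.4 − √(22.4² − 2 × 5400/(0.85 × 4 × 17.5)) = 4.505 in.
A_s = 0.85 f'_c a b / f_y = 0.85 × 4 × 4.505 × 17.5 / 75 = 3.574 in².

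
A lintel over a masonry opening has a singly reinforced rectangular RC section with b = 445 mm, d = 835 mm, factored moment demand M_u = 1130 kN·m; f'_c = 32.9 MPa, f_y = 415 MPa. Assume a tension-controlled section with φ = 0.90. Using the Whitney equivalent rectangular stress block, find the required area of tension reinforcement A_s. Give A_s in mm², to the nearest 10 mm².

A_s ≈ 3930 mm²

M_n = M_u/φ = 1130/0.90 = 1255.56 kN·m.
With M_n = 0.85 f'_c a b (d − a/2), solve the quadratic for a:
a = d − √(d² − 2M_n/(0.85 f'_c b)) = 835 − √(835² − 2 × 1255.56×10⁶/(0.85 × 32.9 × 445)) = 131.13 mm.
A_s = 0.85 f'_c a b / f_y = 0.85 × 32.9 × 131.13 × 445 / 415 = 3932.1 mm².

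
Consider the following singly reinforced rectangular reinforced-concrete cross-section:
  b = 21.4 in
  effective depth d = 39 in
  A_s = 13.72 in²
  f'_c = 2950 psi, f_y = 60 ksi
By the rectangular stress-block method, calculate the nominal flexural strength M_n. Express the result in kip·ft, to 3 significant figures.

T = A_s f_y = 13.72 × 60 = 823.2 kips.
a = T/(0.85 f'_c b) = 823.2/(0.85 × 2.95 × 21.4) = 15.341 in.
M_n = T(d − a/2) = 823.2 × (39 − 7.6705) = 25790.4 kip·in = 25790.4/12 = 2149.20 kip·ft.

M_n ≈ 2150 kip·ft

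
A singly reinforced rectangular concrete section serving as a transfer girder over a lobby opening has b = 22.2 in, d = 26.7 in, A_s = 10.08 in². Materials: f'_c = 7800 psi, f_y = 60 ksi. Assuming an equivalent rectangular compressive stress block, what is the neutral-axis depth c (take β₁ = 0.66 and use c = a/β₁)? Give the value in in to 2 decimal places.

c ≈ 6.23 in

T = A_s f_y = 10.08 × 60 = 604.8 kips.
a = T/(0.85 f'_c b) = 604.8/(0.85 × 7.8 × 22.2) = 4.1091 in.
With β₁ = 0.66, c = a/β₁ = 4.1091/0.66 = 6.23 in.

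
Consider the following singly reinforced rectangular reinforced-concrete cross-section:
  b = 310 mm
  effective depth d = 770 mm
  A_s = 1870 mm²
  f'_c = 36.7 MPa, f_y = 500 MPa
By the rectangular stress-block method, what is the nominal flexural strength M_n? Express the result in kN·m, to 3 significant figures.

T = A_s f_y = 1870 × 500 = 935000 N = 935 kN.
From C = T: a = T/(0.85 f'_c b) = 935000/(0.85 × 36.7 × 310) = 96.69 mm.
M_n = T(d − a/2) = 935 kN × (770 − 48.345) mm = 674.75 kN·m.

M_n ≈ 675 kN·m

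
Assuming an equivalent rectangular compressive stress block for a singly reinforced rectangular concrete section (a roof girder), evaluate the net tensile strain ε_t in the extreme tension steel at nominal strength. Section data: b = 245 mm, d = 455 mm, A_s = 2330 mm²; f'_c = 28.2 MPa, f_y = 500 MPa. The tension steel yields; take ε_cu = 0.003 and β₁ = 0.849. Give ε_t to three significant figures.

a = A_s f_y/(0.85 f'_c b) = 198.38 mm.
β₁ = 0.849, so c = a/β₁ = 198.38/0.849 = 233.66 mm.
From the linear strain diagram with ε_cu = 0.003: ε_t = 0.003 (d − c)/c = 0.003 × (455 − 233.66)/233.66 = 0.00284.
ε_t < 0.004 — the section is over-reinforced for flexure under ACI limits.

ε_t ≈ 0.00284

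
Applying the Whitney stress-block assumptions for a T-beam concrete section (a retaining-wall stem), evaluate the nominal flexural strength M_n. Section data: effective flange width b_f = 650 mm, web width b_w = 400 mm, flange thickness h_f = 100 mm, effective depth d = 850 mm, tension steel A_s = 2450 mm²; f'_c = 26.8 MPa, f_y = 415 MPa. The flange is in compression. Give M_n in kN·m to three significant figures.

M_n ≈ 829 kN·m

Tension: T = A_s f_y = 2450 × 415 = 1016750 N.
Try a within the flange: a = T/(0.85 f'_c b_f) = 1016750/(0.85 × 26.8 × 650) = 68.67 mm.
Since a = 68.67 ≤ h_f = 100 mm, the stress block lies entirely in the flange; analyse as a rectangular beam of width b_f.
M_n = T(d − a/2) = 1016750 × (850 − 34.335) = 829.33 × 10⁶ N·mm.
M_n = 829.33 kN·m.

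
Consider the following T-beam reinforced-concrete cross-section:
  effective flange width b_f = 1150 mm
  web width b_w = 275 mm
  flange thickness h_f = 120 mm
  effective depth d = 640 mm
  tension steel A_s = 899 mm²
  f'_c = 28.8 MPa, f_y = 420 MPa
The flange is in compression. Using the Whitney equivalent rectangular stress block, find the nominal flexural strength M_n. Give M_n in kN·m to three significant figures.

Tension: T = A_s f_y = 899 × 420 = 377580 N.
Try a within the flange: a = T/(0.85 f'_c b_f) = 377580/(0.85 × 28.8 × 1150) = 13.41 mm.
Since a = 13.41 ≤ h_f = 120 mm, the stress block lies entirely in the flange; analyse as a rectangular beam of width b_f.
M_n = T(d − a/2) = 377580 × (640 − 6.705) = 239.12 × 10⁶ N·mm.
M_n = 239.12 kN·m.

M_n ≈ 239 kN·m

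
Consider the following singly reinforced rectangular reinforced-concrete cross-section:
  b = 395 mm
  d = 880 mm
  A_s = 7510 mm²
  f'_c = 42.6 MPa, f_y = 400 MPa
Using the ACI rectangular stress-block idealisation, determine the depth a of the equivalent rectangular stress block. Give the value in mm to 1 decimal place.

T = A_s f_y = 7510 × 400 = 3004000 N = 3004 kN.
Setting C = 0.85 f'_c a b equal to T: a = 3004000/(0.85 × 42.6 × 395) = 210.0 mm.

a ≈ 210.0 mm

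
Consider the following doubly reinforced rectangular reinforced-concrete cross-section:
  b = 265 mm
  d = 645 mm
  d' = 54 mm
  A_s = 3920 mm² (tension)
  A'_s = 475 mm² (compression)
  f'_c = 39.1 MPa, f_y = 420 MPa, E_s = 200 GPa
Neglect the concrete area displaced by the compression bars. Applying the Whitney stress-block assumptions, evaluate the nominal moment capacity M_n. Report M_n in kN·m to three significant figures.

Assume both tension and compression steel yield.
Net tension couple steel: A_s − A'_s = 3445 mm².
a = (A_s − A'_s) f_y / (0.85 f'_c b) = 1446900/(0.85 × 39.1 × 265) = 164.28 mm.
c = a/β₁ = 164.28/0.771 = 213.07 mm; ε'_s = 0.003(c − d')/c = 0.0022 ≥ f_y/E_s = 0.0021, so compression steel does yield.
M_n = (A_s − A'_s) f_y (d − a/2) + A'_s f_y (d − d') = [1446900 × (645 − 82.14) + 199500 × (645 − 54)] × 10⁻⁶ = 814.40 + 117.90 = 932.30 kN·m.

M_n ≈ 932 kN·m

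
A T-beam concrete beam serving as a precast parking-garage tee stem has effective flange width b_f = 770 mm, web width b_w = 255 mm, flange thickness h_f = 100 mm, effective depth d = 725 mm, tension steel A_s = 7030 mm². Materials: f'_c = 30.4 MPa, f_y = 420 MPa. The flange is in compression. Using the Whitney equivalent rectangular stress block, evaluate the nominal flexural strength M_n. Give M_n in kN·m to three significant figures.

M_n ≈ 1870 kN·m

Tension: T = A_s f_y = 7030 × 420 = 2952600 N.
Try a within the flange: a = T/(0.85 f'_c b_f) = 2952600/(0.85 × 30.4 × 770) = 148.40 mm.
a = 148.40 > h_f = 100 mm: the block extends into the web. Split into flange-overhang and web parts.
C_f = 0.85 f'_c (b_f − b_w) h_f = 0.85 × 30.4 × (770 − 255) × 100 = 1330760 N.
Remaining web compression depth: a_w = (T − C_f)/(0.85 f'_c b_w) = (2952600 − 1330760)/(0.85 × 30.4 × 255) = 246.14 mm.
M_n = C_f(d − h_f/2) + (T − C_f)(d − a_w/2) = 1330760 × (725 − 50) + 1621840 × (725 − 123.07) = 898.26 + 976.23 = 1874.49 × 10⁶ N·mm.
M_n = 1874.49 kN·m.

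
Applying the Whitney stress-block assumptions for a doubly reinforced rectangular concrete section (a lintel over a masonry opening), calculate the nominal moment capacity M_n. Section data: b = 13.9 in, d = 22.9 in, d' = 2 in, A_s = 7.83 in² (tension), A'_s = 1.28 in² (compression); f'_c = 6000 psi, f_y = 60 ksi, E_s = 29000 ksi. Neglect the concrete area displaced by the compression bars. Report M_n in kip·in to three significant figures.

Assume both steels yield.
a = (A_s − A'_s) f_y/(0.85 f'_c b) = (7.83 − 1.28) × 60/(0.85 × 6 × 13.9) = 5.544 in.
c = a/β₁ = 5.544/0.75 = 7.392 in; ε'_s = 0.003(c − d')/c = 0.0022 ≥ ε_y = 0.0021, so the compression steel yields.
M_n = (A_s − A'_s) f_y (d − a/2) + A'_s f_y (d − d') = 393 × (22.9 − 2.772) + 76.8 × (22.9 − 2) = 7910.3 + 1605.1 = 9515.4 kip·in.

M_n ≈ 9520 kip·in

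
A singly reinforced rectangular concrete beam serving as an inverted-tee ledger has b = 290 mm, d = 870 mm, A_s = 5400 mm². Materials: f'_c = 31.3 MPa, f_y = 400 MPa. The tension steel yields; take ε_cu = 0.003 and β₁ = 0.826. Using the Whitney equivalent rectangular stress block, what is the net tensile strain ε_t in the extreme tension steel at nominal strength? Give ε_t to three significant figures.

a = A_s f_y/(0.85 f'_c b) = 279.96 mm.
β₁ = 0.826, so c = a/β₁ = 279.96/0.826 = 338.93 mm.
From the linear strain diagram with ε_cu = 0.003: ε_t = 0.003 (d − c)/c = 0.003 × (870 − 338.93)/338.93 = 0.00470.
ε_t is between 0.004 and 0.005 — transition zone.

ε_t ≈ 0.00470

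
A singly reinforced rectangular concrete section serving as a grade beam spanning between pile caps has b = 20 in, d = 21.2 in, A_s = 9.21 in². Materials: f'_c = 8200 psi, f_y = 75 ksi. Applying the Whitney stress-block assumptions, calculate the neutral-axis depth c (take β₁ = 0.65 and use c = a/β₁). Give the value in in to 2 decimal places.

c ≈ 7.62 in

T = A_s f_y = 9.21 × 75 = 690.75 kips.
a = T/(0.85 f'_c b) = 690.75/(0.85 × 8.2 × 20) = 4.9552 in.
With β₁ = 0.65, c = a/β₁ = 4.9552/0.65 = 7.62 in.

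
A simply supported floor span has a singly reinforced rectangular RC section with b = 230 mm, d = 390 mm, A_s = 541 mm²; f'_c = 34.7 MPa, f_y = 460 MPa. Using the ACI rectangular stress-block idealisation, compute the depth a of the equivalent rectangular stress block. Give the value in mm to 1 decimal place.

T = A_s f_y = 541 × 460 = 248860 N = 248.86 kN.
Setting C = 0.85 f'_c a b equal to T: a = 248860/(0.85 × 34.7 × 230) = 36.7 mm.

a ≈ 36.7 mm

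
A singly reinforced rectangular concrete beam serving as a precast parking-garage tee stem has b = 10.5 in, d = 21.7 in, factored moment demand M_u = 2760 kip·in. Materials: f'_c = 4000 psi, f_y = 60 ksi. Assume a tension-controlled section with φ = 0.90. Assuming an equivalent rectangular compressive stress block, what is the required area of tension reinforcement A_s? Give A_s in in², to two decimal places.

M_n = M_u/φ = 2760/0.90 = 3066.67 kip·in.
From M_n = 0.85 f'_c a b (d − a/2):
a = d − √(d² − 2M_n/(0.85 f'_c b)) = 21.7 − √(21.7² − 2 × 3066.67/(0.85 × 4 × 10.5)) = 4.406 in.
A_s = 0.85 f'_c a b / f_y = 0.85 × 4 × 4.406 × 10.5 / 60 = 2.622 in².

A_s ≈ 2.62 in²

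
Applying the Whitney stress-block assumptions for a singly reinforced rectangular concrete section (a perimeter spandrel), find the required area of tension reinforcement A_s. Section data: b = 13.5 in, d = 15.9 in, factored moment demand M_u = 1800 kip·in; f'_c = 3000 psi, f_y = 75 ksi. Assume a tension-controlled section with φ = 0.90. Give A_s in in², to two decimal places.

M_n = M_u/φ = 1800/0.90 = 2000 kip·in.
From M_n = 0.85 f'_c a b (d − a/2):
a = d − √(d² − 2M_n/(0.85 f'_c b)) = 15.9 − √(15.9² − 2 × 2000/(0.85 × 3 × 13.5)) = 4.212 in.
A_s = 0.85 f'_c a b / f_y = 0.85 × 3 × 4.212 × 13.5 / 75 = 1.933 in².

A_s ≈ 1.93 in²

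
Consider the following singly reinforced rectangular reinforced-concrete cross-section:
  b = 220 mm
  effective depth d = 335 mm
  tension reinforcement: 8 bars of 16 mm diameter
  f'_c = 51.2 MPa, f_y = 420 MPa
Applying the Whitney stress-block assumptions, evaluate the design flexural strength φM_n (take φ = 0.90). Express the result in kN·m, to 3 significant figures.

A_s = 8 × 201 = 1608 mm².
T = A_s f_y = 1608 × 420 = 675360 N = 675.36 kN.
From C = T: a = T/(0.85 f'_c b) = 675360/(0.85 × 51.2 × 220) = 70.54 mm.
M_n = T(d − a/2) = 675.36 kN × (335 − 35.27) mm = 202.43 kN·m.
φM_n = 0.90 × 202.43 = 182.19 kN·m.

φM_n ≈ 182 kN·m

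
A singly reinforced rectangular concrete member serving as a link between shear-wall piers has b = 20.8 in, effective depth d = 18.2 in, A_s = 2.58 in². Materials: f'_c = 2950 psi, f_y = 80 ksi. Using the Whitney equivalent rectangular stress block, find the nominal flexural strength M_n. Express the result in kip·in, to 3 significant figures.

T = A_s f_y = 2.58 × 80 = 206.4 kips.
a = T/(0.85 f'_c b) = 206.4/(0.85 × 2.95 × 20.8) = 3.957 in.
M_n = T(d − a/2) = 206.4 × (18.2 − 1.9785) = 3348.1 kip·in.

M_n ≈ 3350 kip·in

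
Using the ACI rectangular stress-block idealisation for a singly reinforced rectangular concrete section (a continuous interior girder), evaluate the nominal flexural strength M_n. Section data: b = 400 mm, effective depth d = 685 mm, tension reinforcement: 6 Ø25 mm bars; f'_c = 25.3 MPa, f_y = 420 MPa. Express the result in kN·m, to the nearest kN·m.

A_s = 6 × 491 = 2946 mm².
T = A_s f_y = 2946 × 420 = 1237320 N = 1237.32 kN.
From C = T: a = T/(0.85 f'_c b) = 1237320/(0.85 × 25.3 × 400) = 143.84 mm.
M_n = T(d − a/2) = 1237.32 kN × (685 − 71.92) mm = 758.58 kN·m.

M_n ≈ 759 kN·m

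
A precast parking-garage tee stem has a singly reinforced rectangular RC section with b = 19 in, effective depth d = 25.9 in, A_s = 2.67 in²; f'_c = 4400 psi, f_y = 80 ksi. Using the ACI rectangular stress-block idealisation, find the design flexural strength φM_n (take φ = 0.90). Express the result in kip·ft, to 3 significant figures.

φM_n ≈ 391 kip·ft

T = A_s f_y = 2.67 × 80 = 213.6 kips.
a = T/(0.85 f'_c b) = 213.6/(0.85 × 4.4 × 19) = 3.006 in.
M_n = T(d − a/2) = 213.6 × (25.9 − 1.503) = 5211.2 kip·in = 5211.2/12 = 434.27 kip·ft.
φM_n = 0.90 × 434.27 = 390.84 kip·ft.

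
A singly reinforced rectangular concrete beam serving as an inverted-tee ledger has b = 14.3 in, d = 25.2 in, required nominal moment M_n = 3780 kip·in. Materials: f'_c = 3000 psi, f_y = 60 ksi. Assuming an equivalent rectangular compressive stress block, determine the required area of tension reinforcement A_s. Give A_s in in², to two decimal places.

A_s ≈ 2.75 in²

From M_n = 0.85 f'_c a b (d − a/2):
a = d − √(d² − 2M_n/(0.85 f'_c b)) = 25.2 − √(25.2² − 2 × 3780/(0.85 × 3 × 14.3)) = 4.519 in.
A_s = 0.85 f'_c a b / f_y = 0.85 × 3 × 4.519 × 14.3 / 60 = 2.746 in².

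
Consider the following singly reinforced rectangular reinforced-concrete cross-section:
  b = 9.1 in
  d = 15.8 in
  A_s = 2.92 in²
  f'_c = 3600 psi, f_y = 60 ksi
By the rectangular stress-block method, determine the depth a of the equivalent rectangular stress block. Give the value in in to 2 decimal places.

T = A_s f_y = 2.92 × 60 = 175.2 kips.
a = T/(0.85 f'_c b) = 175.2/(0.85 × 3.6 × 9.1) = 6.29 in.

a ≈ 6.29 in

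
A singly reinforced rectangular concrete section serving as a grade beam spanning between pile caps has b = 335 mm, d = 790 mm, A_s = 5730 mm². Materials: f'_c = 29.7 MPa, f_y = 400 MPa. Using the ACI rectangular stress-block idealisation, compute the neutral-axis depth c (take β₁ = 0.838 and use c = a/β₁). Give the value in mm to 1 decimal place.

T = A_s f_y = 5730 × 400 = 2292000 N = 2292 kN.
Setting C = 0.85 f'_c a b equal to T: a = 2292000/(0.85 × 29.7 × 335) = 271.016 mm.
With β₁ = 0.838, c = a/β₁ = 271.016/0.838 = 323.4 mm.

c ≈ 323.4 mm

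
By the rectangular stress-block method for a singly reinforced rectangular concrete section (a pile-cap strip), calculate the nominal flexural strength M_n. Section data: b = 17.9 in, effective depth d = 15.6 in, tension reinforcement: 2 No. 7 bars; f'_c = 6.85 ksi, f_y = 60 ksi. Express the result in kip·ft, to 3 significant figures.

M_n ≈ 91.5 kip·ft

A_s = 2 × 0.6 = 1.2 in².
T = A_s f_y = 1.2 × 60 = 72 kips.
a = T/(0.85 f'_c b) = 72/(0.85 × 6.85 × 17.9) = 0.691 in.
M_n = T(d − a/2) = 72 × (15.6 − 0.3455) = 1098.3 kip·in = 1098.3/12 = 91.53 kip·ft.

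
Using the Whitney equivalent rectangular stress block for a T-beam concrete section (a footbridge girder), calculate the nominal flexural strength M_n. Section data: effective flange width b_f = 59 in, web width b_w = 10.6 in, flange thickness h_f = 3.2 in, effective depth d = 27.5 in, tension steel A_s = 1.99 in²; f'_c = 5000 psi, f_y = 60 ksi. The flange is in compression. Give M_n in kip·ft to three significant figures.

M_n ≈ 271 kip·ft

Tension: T = A_s f_y = 1.99 × 60 = 119.4 kips.
Try a within the flange: a = T/(0.85 f'_c b_f) = 119.4/(0.85 × 5 × 59) = 0.476 in.
Since a = 0.476 ≤ h_f = 3.2 in, the stress block lies entirely in the flange; analyse as a rectangular beam of width b_f.
M_n = T(d − a/2) = 119.4 × (27.5 − 0.238) = 3255.1 kip·in.
M_n = 3255.1/12 = 271.26 kip·ft.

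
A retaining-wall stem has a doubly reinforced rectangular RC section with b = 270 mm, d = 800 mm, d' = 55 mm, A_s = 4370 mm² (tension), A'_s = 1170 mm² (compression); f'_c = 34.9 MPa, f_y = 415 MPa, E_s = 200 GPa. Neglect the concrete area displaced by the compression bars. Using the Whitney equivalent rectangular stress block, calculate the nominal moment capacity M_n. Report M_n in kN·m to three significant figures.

M_n ≈ 1310 kN·m

Assume both tension and compression steel yield.
Net tension couple steel: A_s − A'_s = 3200 mm².
a = (A_s − A'_s) f_y / (0.85 f'_c b) = 1328000/(0.85 × 34.9 × 270) = 165.80 mm.
c = a/β₁ = 165.80/0.801 = 206.99 mm; ε'_s = 0.003(c − d')/c = 0.0022 ≥ f_y/E_s = 0.0021, so compression steel does yield.
M_n = (A_s − A'_s) f_y (d − a/2) + A'_s f_y (d − d') = [1328000 × (800 − 82.9) + 485550 × (800 − 55)] × 10⁻⁶ = 952.31 + 361.73 = 1314.04 kN·m.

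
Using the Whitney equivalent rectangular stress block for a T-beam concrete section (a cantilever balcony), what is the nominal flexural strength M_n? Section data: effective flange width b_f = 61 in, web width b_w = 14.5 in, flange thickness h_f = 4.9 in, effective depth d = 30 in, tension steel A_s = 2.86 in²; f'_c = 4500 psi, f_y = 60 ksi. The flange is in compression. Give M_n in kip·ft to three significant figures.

M_n ≈ 424 kip·ft

Tension: T = A_s f_y = 2.86 × 60 = 171.6 kips.
Try a within the flange: a = T/(0.85 f'_c b_f) = 171.6/(0.85 × 4.5 × 61) = 0.735 in.
Since a = 0.735 ≤ h_f = 4.9 in, the stress block lies entirely in the flange; analyse as a rectangular beam of width b_f.
M_n = T(d − a/2) = 171.6 × (30 − 0.3675) = 5084.9 kip·in.
M_n = 5084.9/12 = 423.74 kip·ft.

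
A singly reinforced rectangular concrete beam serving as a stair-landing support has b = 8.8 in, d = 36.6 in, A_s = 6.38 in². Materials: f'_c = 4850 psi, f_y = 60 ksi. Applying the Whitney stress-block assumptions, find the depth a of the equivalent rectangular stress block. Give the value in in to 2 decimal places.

T = A_s f_y = 6.38 × 60 = 382.8 kips.
a = T/(0.85 f'_c b) = 382.8/(0.85 × 4.85 × 8.8) = 10.55 in.

a ≈ 10.55 in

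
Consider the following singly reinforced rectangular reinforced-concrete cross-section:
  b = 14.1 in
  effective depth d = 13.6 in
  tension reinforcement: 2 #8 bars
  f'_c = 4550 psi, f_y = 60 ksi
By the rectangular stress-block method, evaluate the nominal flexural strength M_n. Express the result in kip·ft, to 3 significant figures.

A_s = 2 × 0.79 = 1.58 in².
T = A_s f_y = 1.58 × 60 = 94.8 kips.
a = T/(0.85 f'_c b) = 94.8/(0.85 × 4.55 × 14.1) = 1.738 in.
M_n = T(d − a/2) = 94.8 × (13.6 − 0.869) = 1206.9 kip·in = 1206.9/12 = 100.58 kip·ft.

M_n ≈ 101 kip·ft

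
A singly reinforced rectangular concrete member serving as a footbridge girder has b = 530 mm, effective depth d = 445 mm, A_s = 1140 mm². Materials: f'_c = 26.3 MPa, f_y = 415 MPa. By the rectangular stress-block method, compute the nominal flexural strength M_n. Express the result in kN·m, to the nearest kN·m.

M_n ≈ 201 kN·m

T = A_s f_y = 1140 × 415 = 473100 N = 473.1 kN.
From C = T: a = T/(0.85 f'_c b) = 473100/(0.85 × 26.3 × 530) = 39.93 mm.
M_n = T(d − a/2) = 473.1 kN × (445 − 19.965) mm = 201.08 kN·m.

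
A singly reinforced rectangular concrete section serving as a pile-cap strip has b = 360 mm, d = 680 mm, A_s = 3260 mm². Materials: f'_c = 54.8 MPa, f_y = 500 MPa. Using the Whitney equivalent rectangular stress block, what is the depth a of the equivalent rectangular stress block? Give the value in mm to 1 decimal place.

a ≈ 97.2 mm

T = A_s f_y = 3260 × 500 = 1630000 N = 1630 kN.
Setting C = 0.85 f'_c a b equal to T: a = 1630000/(0.85 × 54.8 × 360) = 97.2 mm.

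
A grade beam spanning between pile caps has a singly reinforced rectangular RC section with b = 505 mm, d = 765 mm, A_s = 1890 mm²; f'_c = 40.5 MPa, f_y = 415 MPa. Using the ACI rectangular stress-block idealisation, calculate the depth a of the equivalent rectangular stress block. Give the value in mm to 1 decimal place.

T = A_s f_y = 1890 × 415 = 784350 N = 784.35 kN.
Setting C = 0.85 f'_c a b equal to T: a = 784350/(0.85 × 40.5 × 505) = 45.1 mm.

a ≈ 45.1 mm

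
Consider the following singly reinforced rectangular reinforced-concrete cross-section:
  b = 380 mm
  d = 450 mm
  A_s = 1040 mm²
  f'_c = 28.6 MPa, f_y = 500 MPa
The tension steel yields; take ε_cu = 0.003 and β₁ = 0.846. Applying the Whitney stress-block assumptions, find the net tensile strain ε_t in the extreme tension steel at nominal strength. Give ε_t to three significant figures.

a = A_s f_y/(0.85 f'_c b) = 56.29 mm.
β₁ = 0.846, so c = a/β₁ = 56.29/0.846 = 66.54 mm.
From the linear strain diagram with ε_cu = 0.003: ε_t = 0.003 (d − c)/c = 0.003 × (450 − 66.54)/66.54 = 0.0173.
Since ε_t ≥ 0.005, the section is tension-controlled.

ε_t ≈ 0.0173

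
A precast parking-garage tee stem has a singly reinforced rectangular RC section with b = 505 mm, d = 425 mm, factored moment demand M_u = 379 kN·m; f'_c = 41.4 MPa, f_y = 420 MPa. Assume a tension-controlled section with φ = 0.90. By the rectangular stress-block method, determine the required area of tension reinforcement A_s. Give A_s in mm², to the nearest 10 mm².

A_s ≈ 2540 mm²

M_n = M_u/φ = 379/0.90 = 421.111 kN·m.
With M_n = 0.85 f'_c a b (d − a/2), solve the quadratic for a:
a = d − √(d² − 2M_n/(0.85 f'_c b)) = 425 − √(425² − 2 × 421.111×10⁶/(0.85 × 41.4 × 505)) = 59.99 mm.
A_s = 0.85 f'_c a b / f_y = 0.85 × 41.4 × 59.99 × 505 / 420 = 2538.3 mm².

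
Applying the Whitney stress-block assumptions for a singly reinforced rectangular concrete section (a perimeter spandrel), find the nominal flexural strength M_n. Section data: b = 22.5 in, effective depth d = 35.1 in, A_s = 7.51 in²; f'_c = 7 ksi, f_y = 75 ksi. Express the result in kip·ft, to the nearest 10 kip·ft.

M_n ≈ 1550 kip·ft

T = A_s f_y = 7.51 × 75 = 563.25 kips.
a = T/(0.85 f'_c b) = 563.25/(0.85 × 7 × 22.5) = 4.207 in.
M_n = T(d − a/2) = 563.25 × (35.1 − 2.1035) = 18585.3 kip·in = 18585.3/12 = 1548.78 kip·ft.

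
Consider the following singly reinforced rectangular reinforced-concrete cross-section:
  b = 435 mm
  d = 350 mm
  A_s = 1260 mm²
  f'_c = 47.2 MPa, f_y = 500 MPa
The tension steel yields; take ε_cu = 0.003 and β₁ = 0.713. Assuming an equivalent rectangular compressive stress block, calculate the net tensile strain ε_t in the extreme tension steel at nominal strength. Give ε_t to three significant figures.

ε_t ≈ 0.0177

a = A_s f_y/(0.85 f'_c b) = 36.10 mm.
β₁ = 0.713, so c = a/β₁ = 36.10/0.713 = 50.63 mm.
From the linear strain diagram with ε_cu = 0.003: ε_t = 0.003 (d − c)/c = 0.003 × (350 − 50.63)/50.63 = 0.0177.
Since ε_t ≥ 0.005, the section is tension-controlled.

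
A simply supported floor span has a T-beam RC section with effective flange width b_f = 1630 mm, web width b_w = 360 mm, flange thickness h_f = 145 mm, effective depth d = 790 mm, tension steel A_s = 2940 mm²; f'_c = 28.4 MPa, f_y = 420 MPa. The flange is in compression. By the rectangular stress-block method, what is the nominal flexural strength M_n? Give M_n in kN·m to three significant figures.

Tension: T = A_s f_y = 2940 × 420 = 1234800 N.
Try a within the flange: a = T/(0.85 f'_c b_f) = 1234800/(0.85 × 28.4 × 1630) = 31.38 mm.
Since a = 31.38 ≤ h_f = 145 mm, the stress block lies entirely in the flange; analyse as a rectangular beam of width b_f.
M_n = T(d − a/2) = 1234800 × (790 − 15.69) = 956.12 × 10⁶ N·mm.
M_n = 956.12 kN·m.

M_n ≈ 956 kN·m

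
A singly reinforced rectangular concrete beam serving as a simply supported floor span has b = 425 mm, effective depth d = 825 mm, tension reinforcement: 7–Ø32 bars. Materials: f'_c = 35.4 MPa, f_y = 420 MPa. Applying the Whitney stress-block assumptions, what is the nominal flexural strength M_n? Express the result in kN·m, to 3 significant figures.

A_s = 7 × 804 = 5628 mm².
T = A_s f_y = 5628 × 420 = 2363760 N = 2363.76 kN.
From C = T: a = T/(0.85 f'_c b) = 2363760/(0.85 × 35.4 × 425) = 184.84 mm.
M_n = T(d − a/2) = 2363.76 kN × (825 − 92.42) mm = 1731.64 kN·m.

M_n ≈ 1730 kN·m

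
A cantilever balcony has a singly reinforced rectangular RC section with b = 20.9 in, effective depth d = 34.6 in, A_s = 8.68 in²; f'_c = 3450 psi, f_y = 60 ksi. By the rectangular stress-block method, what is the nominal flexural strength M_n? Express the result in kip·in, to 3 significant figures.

M_n ≈ 15800 kip·in

T = A_s f_y = 8.68 × 60 = 520.8 kips.
a = T/(0.85 f'_c b) = 520.8/(0.85 × 3.45 × 20.9) = 8.497 in.
M_n = T(d − a/2) = 520.8 × (34.6 − 4.2485) = 15807.1 kip·in.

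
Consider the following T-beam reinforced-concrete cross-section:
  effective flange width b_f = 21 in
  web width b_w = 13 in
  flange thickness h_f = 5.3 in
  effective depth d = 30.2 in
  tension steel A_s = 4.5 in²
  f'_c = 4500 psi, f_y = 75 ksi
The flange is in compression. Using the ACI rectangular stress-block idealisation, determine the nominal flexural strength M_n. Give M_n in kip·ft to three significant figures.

M_n ≈ 790 kip·ft

Tension: T = A_s f_y = 4.5 × 75 = 337.5 kips.
Try a within the flange: a = T/(0.85 f'_c b_f) = 337.5/(0.85 × 4.5 × 21) = 4.202 in.
Since a = 4.202 ≤ h_f = 5.3 in, the stress block lies entirely in the flange; analyse as a rectangular beam of width b_f.
M_n = T(d − a/2) = 337.5 × (30.2 − 2.101) = 9483.4 kip·in.
M_n = 9483.4/12 = 790.28 kip·ft.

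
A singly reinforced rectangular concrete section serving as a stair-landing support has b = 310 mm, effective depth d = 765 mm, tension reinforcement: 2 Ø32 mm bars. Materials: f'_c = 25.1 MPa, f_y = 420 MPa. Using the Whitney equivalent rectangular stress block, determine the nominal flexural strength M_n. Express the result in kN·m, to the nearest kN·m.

M_n ≈ 482 kN·m

A_s = 2 × 804 = 1608 mm².
T = A_s f_y = 1608 × 420 = 675360 N = 675.36 kN.
From C = T: a = T/(0.85 f'_c b) = 675360/(0.85 × 25.1 × 310) = 102.11 mm.
M_n = T(d − a/2) = 675.36 kN × (765 − 51.055) mm = 482.17 kN·m.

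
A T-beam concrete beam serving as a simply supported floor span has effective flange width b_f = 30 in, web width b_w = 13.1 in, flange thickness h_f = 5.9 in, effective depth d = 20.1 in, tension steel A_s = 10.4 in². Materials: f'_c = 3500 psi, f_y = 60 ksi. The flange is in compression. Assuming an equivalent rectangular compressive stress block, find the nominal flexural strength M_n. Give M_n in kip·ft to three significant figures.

M_n ≈ 858 kip·ft

Tension: T = A_s f_y = 10.4 × 60 = 624 kips.
Try a within the flange: a = T/(0.85 f'_c b_f) = 624/(0.85 × 3.5 × 30) = 6.992 in.
a = 6.992 > h_f = 5.9 in: the block extends into the web. Split into flange-overhang and web parts.
C_f = 0.85 f'_c (b_f − b_w) h_f = 0.85 × 3.5 × (30 − 13.1) × 5.9 = 296.6 kips.
Remaining web compression depth: a_w = (T − C_f)/(0.85 f'_c b_w) = (624 − 296.6)/(0.85 × 3.5 × 13.1) = 8.401 in.
M_n = C_f(d − h_f/2) + (T − C_f)(d − a_w/2) = 296.6 × (20.1 − 2.95) + 327.4 × (20.1 − 4.2005) = 5086.7 + 5205.5 = 10292.2 kip·in.
M_n = 10292.2/12 = 857.68 kip·ft.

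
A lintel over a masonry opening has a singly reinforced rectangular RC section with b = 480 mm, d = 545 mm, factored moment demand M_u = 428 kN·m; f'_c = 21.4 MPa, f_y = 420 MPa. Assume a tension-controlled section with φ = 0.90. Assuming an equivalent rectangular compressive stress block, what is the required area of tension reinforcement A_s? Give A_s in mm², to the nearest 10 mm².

M_n = M_u/φ = 428/0.90 = 475.556 kN·m.
With M_n = 0.85 f'_c a b (d − a/2), solve the quadratic for a:
a = d − √(d² − 2M_n/(0.85 f'_c b)) = 545 − √(545² − 2 × 475.556×10⁶/(0.85 × 21.4 × 480)) = 111.30 mm.
A_s = 0.85 f'_c a b / f_y = 0.85 × 21.4 × 111.30 × 480 / 420 = 2313.8 mm².

A_s ≈ 2310 mm²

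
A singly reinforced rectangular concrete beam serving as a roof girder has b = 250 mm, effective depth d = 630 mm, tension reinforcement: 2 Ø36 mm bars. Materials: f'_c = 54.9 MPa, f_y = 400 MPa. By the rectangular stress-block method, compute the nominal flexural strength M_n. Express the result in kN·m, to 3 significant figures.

M_n ≈ 485 kN·m

A_s = 2 × 1018 = 2036 mm².
T = A_s f_y = 2036 × 400 = 814400 N = 814.4 kN.
From C = T: a = T/(0.85 f'_c b) = 814400/(0.85 × 54.9 × 250) = 69.81 mm.
M_n = T(d − a/2) = 814.4 kN × (630 − 34.905) mm = 484.65 kN·m.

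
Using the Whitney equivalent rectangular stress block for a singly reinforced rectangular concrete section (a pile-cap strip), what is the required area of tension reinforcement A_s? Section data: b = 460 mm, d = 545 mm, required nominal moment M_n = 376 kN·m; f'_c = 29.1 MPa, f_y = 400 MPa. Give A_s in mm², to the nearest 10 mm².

With M_n = 0.85 f'_c a b (d − a/2), solve the quadratic for a:
a = d − √(d² − 2M_n/(0.85 f'_c b)) = 545 − √(545² − 2 × 376×10⁶/(0.85 × 29.1 × 460)) = 64.44 mm.
A_s = 0.85 f'_c a b / f_y = 0.85 × 29.1 × 64.44 × 460 / 400 = 1833.0 mm².

A_s ≈ 1830 mm²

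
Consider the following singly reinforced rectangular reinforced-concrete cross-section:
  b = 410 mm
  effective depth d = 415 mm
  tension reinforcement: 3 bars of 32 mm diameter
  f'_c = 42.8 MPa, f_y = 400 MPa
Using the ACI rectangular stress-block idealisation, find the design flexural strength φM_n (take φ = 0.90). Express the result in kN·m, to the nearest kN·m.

A_s = 3 × 804 = 2412 mm².
T = A_s f_y = 2412 × 400 = 964800 N = 964.8 kN.
From C = T: a = T/(0.85 f'_c b) = 964800/(0.85 × 42.8 × 410) = 64.68 mm.
M_n = T(d − a/2) = 964.8 kN × (415 − 32.34) mm = 369.19 kN·m.
φM_n = 0.90 × 369.19 = 332.27 kN·m.

φM_n ≈ 332 kN·m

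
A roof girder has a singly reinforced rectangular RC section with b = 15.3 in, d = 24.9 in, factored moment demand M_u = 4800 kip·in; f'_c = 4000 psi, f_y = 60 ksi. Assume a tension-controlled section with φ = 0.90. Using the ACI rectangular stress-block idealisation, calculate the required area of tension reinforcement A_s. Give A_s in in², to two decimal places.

M_n = M_u/φ = 4800/0.90 = 5333.33 kip·in.
From M_n = 0.85 f'_c a b (d − a/2):
a = d − √(d² − 2M_n/(0.85 f'_c b)) = 24.9 − √(24.9² − 2 × 5333.33/(0.85 × 4 × 15.3)) = 4.529 in.
A_s = 0.85 f'_c a b / f_y = 0.85 × 4 × 4.529 × 15.3 / 60 = 3.927 in².

A_s ≈ 3.93 in²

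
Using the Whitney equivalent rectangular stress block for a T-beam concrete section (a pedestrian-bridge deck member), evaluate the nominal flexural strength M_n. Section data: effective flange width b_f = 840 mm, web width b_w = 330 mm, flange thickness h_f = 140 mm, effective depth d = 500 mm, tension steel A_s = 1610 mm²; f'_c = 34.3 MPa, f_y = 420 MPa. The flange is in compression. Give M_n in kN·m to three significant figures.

M_n ≈ 329 kN·m

Tension: T = A_s f_y = 1610 × 420 = 676200 N.
Try a within the flange: a = T/(0.85 f'_c b_f) = 676200/(0.85 × 34.3 × 840) = 27.61 mm.
Since a = 27.61 ≤ h_f = 140 mm, the stress block lies entirely in the flange; analyse as a rectangular beam of width b_f.
M_n = T(d − a/2) = 676200 × (500 − 13.805) = 328.77 × 10⁶ N·mm.
M_n = 328.77 kN·m.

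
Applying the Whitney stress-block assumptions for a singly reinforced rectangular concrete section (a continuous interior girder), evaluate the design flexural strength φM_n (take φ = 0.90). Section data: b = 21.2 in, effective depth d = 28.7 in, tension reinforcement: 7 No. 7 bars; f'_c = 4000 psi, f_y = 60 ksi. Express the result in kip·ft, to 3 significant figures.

A_s = 7 × 0.6 = 4.2 in².
T = A_s f_y = 4.2 × 60 = 252 kips.
a = T/(0.85 f'_c b) = 252/(0.85 × 4 × 21.2) = 3.496 in.
M_n = T(d − a/2) = 252 × (28.7 − 1.748) = 6791.9 kip·in = 6791.9/12 = 565.99 kip·ft.
φM_n = 0.90 × 565.99 = 509.39 kip·ft.

φM_n ≈ 509 kip·ft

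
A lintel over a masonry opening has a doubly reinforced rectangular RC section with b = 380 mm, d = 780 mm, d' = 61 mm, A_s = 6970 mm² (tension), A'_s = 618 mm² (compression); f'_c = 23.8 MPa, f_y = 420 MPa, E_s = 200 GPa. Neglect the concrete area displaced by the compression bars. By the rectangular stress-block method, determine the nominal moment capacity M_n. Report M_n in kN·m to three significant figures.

M_n ≈ 1800 kN·m

Assume both tension and compression steel yield.
Net tension couple steel: A_s − A'_s = 6352 mm².
a = (A_s − A'_s) f_y / (0.85 f'_c b) = 2667840/(0.85 × 23.8 × 380) = 347.04 mm.
c = a/β₁ = 347.04/0.85 = 408.28 mm; ε'_s = 0.003(c − d')/c = 0.0026 ≥ f_y/E_s = 0.0021, so compression steel does yield.
M_n = (A_s − A'_s) f_y (d − a/2) + A'_s f_y (d − d') = [2667840 × (780 − 173.52) + 259560 × (780 − 61)] × 10⁻⁶ = 1617.99 + 186.62 = 1804.61 kN·m.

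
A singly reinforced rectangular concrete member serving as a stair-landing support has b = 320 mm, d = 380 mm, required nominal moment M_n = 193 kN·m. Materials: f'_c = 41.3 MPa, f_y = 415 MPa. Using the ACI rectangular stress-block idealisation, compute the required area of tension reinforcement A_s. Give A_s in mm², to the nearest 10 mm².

With M_n = 0.85 f'_c a b (d − a/2), solve the quadratic for a:
a = d − √(d² − 2M_n/(0.85 f'_c b)) = 380 − √(380² − 2 × 193×10⁶/(0.85 × 41.3 × 320)) = 48.28 mm.
A_s = 0.85 f'_c a b / f_y = 0.85 × 41.3 × 48.28 × 320 / 415 = 1306.9 mm².

A_s ≈ 1310 mm²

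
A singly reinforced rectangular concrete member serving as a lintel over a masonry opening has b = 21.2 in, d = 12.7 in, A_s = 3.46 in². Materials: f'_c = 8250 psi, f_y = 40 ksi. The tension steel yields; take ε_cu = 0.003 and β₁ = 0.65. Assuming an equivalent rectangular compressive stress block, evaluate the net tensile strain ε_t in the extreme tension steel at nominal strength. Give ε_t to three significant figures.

a = A_s f_y/(0.85 f'_c b) = 0.931 in.
β₁ = 0.65, so c = a/β₁ = 0.931/0.65 = 1.432 in.
From the linear strain diagram with ε_cu = 0.003: ε_t = 0.003 (d − c)/c = 0.003 × (12.7 − 1.432)/1.432 = 0.0236.
Since ε_t ≥ 0.005, the section is tension-controlled.

ε_t ≈ 0.0236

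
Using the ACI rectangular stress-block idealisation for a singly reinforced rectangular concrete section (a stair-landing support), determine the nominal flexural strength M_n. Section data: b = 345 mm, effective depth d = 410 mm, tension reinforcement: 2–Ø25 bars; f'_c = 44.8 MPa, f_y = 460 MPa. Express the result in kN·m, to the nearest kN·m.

A_s = 2 × 491 = 982 mm².
T = A_s f_y = 982 × 460 = 451720 N = 451.72 kN.
From C = T: a = T/(0.85 f'_c b) = 451720/(0.85 × 44.8 × 345) = 34.38 mm.
M_n = T(d − a/2) = 451.72 kN × (410 − 17.19) mm = 177.44 kN·m.

M_n ≈ 177 kN·m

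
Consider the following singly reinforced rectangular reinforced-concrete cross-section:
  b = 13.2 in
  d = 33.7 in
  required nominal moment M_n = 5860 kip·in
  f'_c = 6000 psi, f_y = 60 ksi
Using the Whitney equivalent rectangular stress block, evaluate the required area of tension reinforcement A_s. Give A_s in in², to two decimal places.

From M_n = 0.85 f'_c a b (d − a/2):
a = d − √(d² − 2M_n/(0.85 f'_c b)) = 33.7 − √(33.7² − 2 × 5860/(0.85 × 6 × 13.2)) = 2.690 in.
A_s = 0.85 f'_c a b / f_y = 0.85 × 6 × 2.690 × 13.2 / 60 = 3.018 in².

A_s ≈ 3.02 in²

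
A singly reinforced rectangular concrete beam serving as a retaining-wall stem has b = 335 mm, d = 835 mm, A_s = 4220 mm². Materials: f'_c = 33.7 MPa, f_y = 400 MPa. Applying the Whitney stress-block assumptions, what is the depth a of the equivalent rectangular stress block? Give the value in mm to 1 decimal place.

T = A_s f_y = 4220 × 400 = 1688000 N = 1688 kN.
Setting C = 0.85 f'_c a b equal to T: a = 1688000/(0.85 × 33.7 × 335) = 175.9 mm.

a ≈ 175.9 mm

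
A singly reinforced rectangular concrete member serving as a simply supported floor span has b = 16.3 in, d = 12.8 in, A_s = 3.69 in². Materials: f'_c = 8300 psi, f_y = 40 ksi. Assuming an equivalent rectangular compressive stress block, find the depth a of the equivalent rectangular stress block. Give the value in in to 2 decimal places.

a ≈ 1.28 in

T = A_s f_y = 3.69 × 40 = 147.6 kips.
a = T/(0.85 f'_c b) = 147.6/(0.85 × 8.3 × 16.3) = 1.28 in.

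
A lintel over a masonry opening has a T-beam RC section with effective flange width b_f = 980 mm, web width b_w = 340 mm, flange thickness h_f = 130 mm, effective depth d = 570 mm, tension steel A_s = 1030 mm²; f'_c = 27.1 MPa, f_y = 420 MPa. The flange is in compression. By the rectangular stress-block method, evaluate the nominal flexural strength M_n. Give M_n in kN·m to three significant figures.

Tension: T = A_s f_y = 1030 × 420 = 432600 N.
Try a within the flange: a = T/(0.85 f'_c b_f) = 432600/(0.85 × 27.1 × 980) = 19.16 mm.
Since a = 19.16 ≤ h_f = 130 mm, the stress block lies entirely in the flange; analyse as a rectangular beam of width b_f.
M_n = T(d − a/2) = 432600 × (570 − 9.58) = 242.44 × 10⁶ N·mm.
M_n = 242.44 kN·m.

M_n ≈ 242 kN·m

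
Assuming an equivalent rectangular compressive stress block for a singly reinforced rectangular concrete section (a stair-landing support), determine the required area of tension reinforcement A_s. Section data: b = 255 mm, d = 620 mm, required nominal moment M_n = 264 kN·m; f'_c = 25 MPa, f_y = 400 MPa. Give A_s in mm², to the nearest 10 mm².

With M_n = 0.85 f'_c a b (d − a/2), solve the quadratic for a:
a = d − √(d² − 2M_n/(0.85 f'_c b)) = 620 − √(620² − 2 × 264×10⁶/(0.85 × 25 × 255)) = 84.31 mm.
A_s = 0.85 f'_c a b / f_y = 0.85 × 25 × 84.31 × 255 / 400 = 1142.1 mm².

A_s ≈ 1140 mm²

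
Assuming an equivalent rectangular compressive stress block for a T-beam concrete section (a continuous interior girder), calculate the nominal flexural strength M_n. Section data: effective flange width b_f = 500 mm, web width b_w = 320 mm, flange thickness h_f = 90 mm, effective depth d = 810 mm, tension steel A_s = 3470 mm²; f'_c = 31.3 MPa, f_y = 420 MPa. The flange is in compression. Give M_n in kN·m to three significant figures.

M_n ≈ 1100 kN·m

Tension: T = A_s f_y = 3470 × 420 = 1457400 N.
Try a within the flange: a = T/(0.85 f'_c b_f) = 1457400/(0.85 × 31.3 × 500) = 109.56 mm.
a = 109.56 > h_f = 90 mm: the block extends into the web. Split into flange-overhang and web parts.
C_f = 0.85 f'_c (b_f − b_w) h_f = 0.85 × 31.3 × (500 − 320) × 90 = 431001 N.
Remaining web compression depth: a_w = (T − C_f)/(0.85 f'_c b_w) = (1457400 − 431001)/(0.85 × 31.3 × 320) = 120.56 mm.
M_n = C_f(d − h_f/2) + (T − C_f)(d − a_w/2) = 431001 × (810 − 45) + 1026399 × (810 − 60.28) = 329.72 + 769.51 = 1099.23 × 10⁶ N·mm.
M_n = 1099.23 kN·m.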